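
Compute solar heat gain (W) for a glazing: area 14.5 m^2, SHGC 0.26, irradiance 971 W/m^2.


Solar heat gain: Q = Area * SHGC * Irradiance
  Q = 14.5 * 0.26 * 971 = 3660.7 W

3660.7 W


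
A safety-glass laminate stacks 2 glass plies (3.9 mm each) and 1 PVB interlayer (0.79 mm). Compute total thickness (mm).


Total thickness = glass contribution + PVB contribution
  Glass: 2 * 3.9 = 7.8 mm
  PVB: 1 * 0.79 = 0.79 mm
  Total = 7.8 + 0.79 = 8.59 mm

8.59 mm


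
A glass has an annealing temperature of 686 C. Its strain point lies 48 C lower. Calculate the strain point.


Strain point = annealing point - difference:
  T_strain = 686 - 48 = 638 C

638 C


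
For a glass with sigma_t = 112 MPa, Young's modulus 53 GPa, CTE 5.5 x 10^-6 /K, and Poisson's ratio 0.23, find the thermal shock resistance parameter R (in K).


Thermal shock resistance: R = sigma * (1 - nu) / (E * alpha)
  Numerator = 112 * (1 - 0.23) = 86.24
  Denominator = 53 * 1000 * (5.5 x 10^-6) = 0.2915
  R = 86.24 / 0.2915 = 295.8 K

295.8 K


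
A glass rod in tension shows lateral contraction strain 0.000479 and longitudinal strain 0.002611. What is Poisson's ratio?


Poisson's ratio: nu = lateral strain / axial strain
  nu = 0.000479 / 0.002611 = 0.1835

0.1835


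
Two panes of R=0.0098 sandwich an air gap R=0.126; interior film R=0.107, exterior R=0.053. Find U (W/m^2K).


Total thermal resistance (series):
  R_total = R_in + R_glass + R_air + R_glass + R_out
  R_total = 0.107 + 0.0098 + 0.126 + 0.0098 + 0.053 = 0.3056 m^2K/W
U-value = 1 / R_total = 1 / 0.3056 = 3.272 W/m^2K

3.272 W/m^2K


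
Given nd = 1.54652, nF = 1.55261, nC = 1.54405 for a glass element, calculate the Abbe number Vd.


Abbe number formula: Vd = (nd - 1) / (nF - nC)
  nd - 1 = 1.54652 - 1 = 0.54652
  nF - nC = 1.55261 - 1.54405 = 0.00856
  Vd = 0.54652 / 0.00856 = 63.85

63.85


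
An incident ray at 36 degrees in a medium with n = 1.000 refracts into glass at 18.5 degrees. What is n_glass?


Apply Snell's law: n1 * sin(theta1) = n2 * sin(theta2)
  n2 = n1 * sin(theta1) / sin(theta2)
  sin(36) = 0.587785
  sin(18.5) = 0.317305
  n2 = 1.000 * 0.587785 / 0.317305 = 1.8524

1.8524


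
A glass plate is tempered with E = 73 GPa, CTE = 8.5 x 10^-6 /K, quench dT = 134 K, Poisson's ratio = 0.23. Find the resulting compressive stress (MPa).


Tempering stress: sigma = E * alpha * dT / (1 - nu)
  E (MPa) = 73 * 1000 = 73000
  Numerator = 73000 * (8.5 x 10^-6) * 134 = 83.147
  Denominator = 1 - 0.23 = 0.77
  sigma = 83.147 / 0.77 = 108.0 MPa

108.0 MPa


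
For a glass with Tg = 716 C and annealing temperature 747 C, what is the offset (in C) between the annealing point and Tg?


Offset = T_anneal - Tg:
  offset = 747 - 716 = 31 C

31 C


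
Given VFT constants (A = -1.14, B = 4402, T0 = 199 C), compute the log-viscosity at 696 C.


VFT equation: log(eta) = A + B / (T - T0)
  T - T0 = 696 - 199 = 497
  B / (T - T0) = 4402 / 497 = 8.857
  log(eta) = -1.14 + 8.857 = 7.717

7.717


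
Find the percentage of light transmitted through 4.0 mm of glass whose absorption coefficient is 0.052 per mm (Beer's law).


Beer-Lambert law: T = exp(-alpha * thickness)
  exponent = -0.052 * 4.0 = -0.208
  T = exp(-0.208) = 0.8122
  Percentage = 0.8122 * 100 = 81.22%

81.22%


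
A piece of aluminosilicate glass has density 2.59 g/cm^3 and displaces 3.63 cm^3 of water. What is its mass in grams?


Rearrange rho = m / V:
  m = rho * V
  m = 2.59 * 3.63 = 9.402 g

9.402 g


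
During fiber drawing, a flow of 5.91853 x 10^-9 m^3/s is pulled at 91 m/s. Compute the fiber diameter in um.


Cross-sectional area from continuity:
  A = Q / v = 5.91853 x 10^-9 / 91 = 6.503879 x 10^-11 m^2
Diameter from circular cross-section:
  d = sqrt(4A / pi) * 10^6 (m -> um)
  d = sqrt(4 * 6.503879 x 10^-11 / pi) * 10^6 = 9.1 um

9.1 um


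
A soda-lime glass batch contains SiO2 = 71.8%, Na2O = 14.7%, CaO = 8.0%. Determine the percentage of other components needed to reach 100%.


Sum the three major oxides:
  SiO2 + Na2O + CaO = 71.8 + 14.7 + 8.0 = 94.5%
Subtract from 100%:
  Others = 100 - 94.5 = 5.5%

5.5%


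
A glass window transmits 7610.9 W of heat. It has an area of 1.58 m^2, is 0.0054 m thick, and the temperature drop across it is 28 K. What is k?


Fourier's law rearranged: k = Q * t / (A * dT)
  Numerator = 7610.9 * 0.0054 = 41.09886
  Denominator = 1.58 * 28 = 44.24
  k = 41.09886 / 44.24 = 0.929 W/mK

0.929 W/mK


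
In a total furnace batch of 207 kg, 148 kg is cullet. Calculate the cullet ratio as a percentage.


Cullet ratio = (cullet mass / total batch mass) * 100
  Ratio = 148 / 207 * 100 = 71.5%

71.5%


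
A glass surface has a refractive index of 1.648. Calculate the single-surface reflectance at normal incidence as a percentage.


Fresnel reflectance at normal incidence:
  R = ((n - 1)/(n + 1))^2
  (n - 1)/(n + 1) = (1.648 - 1)/(1.648 + 1) = 0.244713
  R = 0.244713^2 = 0.0598845
  R(%) = 0.0598845 * 100 = 5.988%

5.988%


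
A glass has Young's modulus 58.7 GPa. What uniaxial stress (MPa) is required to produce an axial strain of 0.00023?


Rearrange E = sigma / epsilon:
  sigma = E * epsilon
  E (MPa) = 58.7 * 1000 = 58700
  sigma = 58700 * 0.00023 = 13.5 MPa

13.5 MPa


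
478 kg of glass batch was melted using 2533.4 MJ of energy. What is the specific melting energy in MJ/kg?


Rearrange E = m * s for s:
  s = E / m
  s = 2533.4 / 478 = 5.3 MJ/kg

5.3 MJ/kg


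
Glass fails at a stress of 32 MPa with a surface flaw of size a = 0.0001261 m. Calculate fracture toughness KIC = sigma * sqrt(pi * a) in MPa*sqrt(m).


Fracture toughness: KIC = sigma * sqrt(pi * a)
  pi * a = pi * 0.0001261 = 0.000396155
  sqrt(pi * a) = 0.019904
  KIC = 32 * 0.019904 = 0.637 MPa*sqrt(m)

0.637 MPa*sqrt(m)


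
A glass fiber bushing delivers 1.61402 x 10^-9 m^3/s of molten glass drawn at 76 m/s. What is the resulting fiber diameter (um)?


Cross-sectional area from continuity:
  A = Q / v = 1.61402 x 10^-9 / 76 = 2.123711 x 10^-11 m^2
Diameter from circular cross-section:
  d = sqrt(4A / pi) * 10^6 (m -> um)
  d = sqrt(4 * 2.123711 x 10^-11 / pi) * 10^6 = 5.2 um

5.2 um


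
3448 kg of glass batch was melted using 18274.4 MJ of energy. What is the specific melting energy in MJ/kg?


Rearrange E = m * s for s:
  s = E / m
  s = 18274.4 / 3448 = 5.3 MJ/kg

5.3 MJ/kg


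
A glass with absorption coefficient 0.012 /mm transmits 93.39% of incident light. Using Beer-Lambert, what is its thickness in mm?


Rearrange T = exp(-alpha * thickness):
  thickness = -ln(T) / alpha
  T = 93.39/100 = 0.9339
  ln(T) = -0.06839
  -ln(T) = 0.06839
  thickness = 0.06839 / 0.012 = 5.7 mm

5.7 mm


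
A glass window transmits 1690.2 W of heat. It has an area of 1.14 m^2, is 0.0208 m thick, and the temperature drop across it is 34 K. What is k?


Fourier's law rearranged: k = Q * t / (A * dT)
  Numerator = 1690.2 * 0.0208 = 35.15616
  Denominator = 1.14 * 34 = 38.76
  k = 35.15616 / 38.76 = 0.907 W/mK

0.907 W/mK


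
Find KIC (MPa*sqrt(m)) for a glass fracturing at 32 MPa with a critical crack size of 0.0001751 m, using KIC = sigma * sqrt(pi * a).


Fracture toughness: KIC = sigma * sqrt(pi * a)
  pi * a = pi * 0.0001751 = 0.000550093
  sqrt(pi * a) = 0.023454
  KIC = 32 * 0.023454 = 0.751 MPa*sqrt(m)

0.751 MPa*sqrt(m)


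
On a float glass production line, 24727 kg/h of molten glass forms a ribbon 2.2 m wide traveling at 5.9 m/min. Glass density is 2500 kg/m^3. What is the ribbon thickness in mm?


Ribbon cross-section from mass balance:
  Volume rate = throughput / density = 24727 / 2500 = 9.8908 m^3/h
  thickness = volume rate / (speed * 60 * width), i.e.
  thickness = throughput / (60 * speed * width * density) * 1000
  thickness = 24727 / (60 * 5.9 * 2.2 * 2500) * 1000 = 12.7 mm

12.7 mm


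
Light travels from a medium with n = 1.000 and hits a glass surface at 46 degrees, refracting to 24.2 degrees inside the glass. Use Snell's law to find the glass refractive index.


Apply Snell's law: n1 * sin(theta1) = n2 * sin(theta2)
  n2 = n1 * sin(theta1) / sin(theta2)
  sin(46) = 0.71934
  sin(24.2) = 0.409923
  n2 = 1.000 * 0.71934 / 0.409923 = 1.7548

1.7548


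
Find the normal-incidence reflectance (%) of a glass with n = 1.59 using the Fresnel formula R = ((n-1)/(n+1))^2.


Fresnel reflectance at normal incidence:
  R = ((n - 1)/(n + 1))^2
  (n - 1)/(n + 1) = (1.59 - 1)/(1.59 + 1) = 0.227799
  R = 0.227799^2 = 0.0518924
  R(%) = 0.0518924 * 100 = 5.189%

5.189%


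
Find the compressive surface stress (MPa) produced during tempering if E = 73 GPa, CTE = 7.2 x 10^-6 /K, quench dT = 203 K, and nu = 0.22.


Tempering stress: sigma = E * alpha * dT / (1 - nu)
  E (MPa) = 73 * 1000 = 73000
  Numerator = 73000 * (7.2 x 10^-6) * 203 = 106.6968
  Denominator = 1 - 0.22 = 0.78
  sigma = 106.6968 / 0.78 = 136.8 MPa

136.8 MPa


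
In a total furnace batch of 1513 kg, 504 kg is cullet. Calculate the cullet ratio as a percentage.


Cullet ratio = (cullet mass / total batch mass) * 100
  Ratio = 504 / 1513 * 100 = 33.31%

33.31%


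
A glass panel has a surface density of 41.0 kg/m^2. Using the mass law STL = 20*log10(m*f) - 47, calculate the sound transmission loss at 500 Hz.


Mass law: STL = 20 * log10(m * f) - 47
  m * f = 41.0 * 500 = 20500
  log10(20500) = 4.31175
  STL = 20 * 4.31175 - 47 = 86.235 - 47 = 39.2 dB

39.2 dB


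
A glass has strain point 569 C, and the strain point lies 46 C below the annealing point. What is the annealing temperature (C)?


T_anneal = T_strain + gap:
  T_anneal = 569 + 46 = 615 C

615 C


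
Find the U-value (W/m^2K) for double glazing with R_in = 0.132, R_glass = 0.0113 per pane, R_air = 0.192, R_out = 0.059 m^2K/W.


Total thermal resistance (series):
  R_total = R_in + R_glass + R_air + R_glass + R_out
  R_total = 0.132 + 0.0113 + 0.192 + 0.0113 + 0.059 = 0.4056 m^2K/W
U-value = 1 / R_total = 1 / 0.4056 = 2.465 W/m^2K

2.465 W/m^2K


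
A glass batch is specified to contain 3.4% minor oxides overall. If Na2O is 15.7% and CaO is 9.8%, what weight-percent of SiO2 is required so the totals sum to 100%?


Known pieces sum to 100%:
  SiO2 = 100 - (others + Na2O + CaO)
  SiO2 = 100 - (3.4 + 15.7 + 9.8) = 71.1%

71.1%


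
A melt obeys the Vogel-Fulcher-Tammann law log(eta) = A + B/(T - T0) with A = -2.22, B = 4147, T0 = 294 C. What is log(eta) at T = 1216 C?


VFT equation: log(eta) = A + B / (T - T0)
  T - T0 = 1216 - 294 = 922
  B / (T - T0) = 4147 / 922 = 4.498
  log(eta) = -2.22 + 4.498 = 2.278

2.278


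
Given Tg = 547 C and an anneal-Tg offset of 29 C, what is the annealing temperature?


The annealing temperature is Tg plus the offset:
  T_anneal = 547 + 29 = 576 C

576 C


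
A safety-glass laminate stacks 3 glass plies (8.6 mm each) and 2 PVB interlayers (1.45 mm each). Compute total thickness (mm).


Total thickness = glass contribution + PVB contribution
  Glass: 3 * 8.6 = 25.8 mm
  PVB: 2 * 1.45 = 2.9 mm
  Total = 25.8 + 2.9 = 28.7 mm

28.7 mm


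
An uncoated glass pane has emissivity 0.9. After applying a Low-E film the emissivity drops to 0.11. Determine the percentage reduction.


Percentage reduction = (1 - coated/uncoated) * 100
  Ratio = 0.11 / 0.9 = 0.1222
  Reduction = (1 - 0.1222) * 100 = 87.8%

87.8%


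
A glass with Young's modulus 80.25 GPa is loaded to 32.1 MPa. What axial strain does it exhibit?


Rearrange E = sigma / epsilon:
  epsilon = sigma / E
  E (MPa) = 80.25 * 1000 = 80250
  epsilon = 32.1 / 80250 = 0.0004

0.0004


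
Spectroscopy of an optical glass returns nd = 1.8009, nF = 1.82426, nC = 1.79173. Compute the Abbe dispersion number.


Abbe number formula: Vd = (nd - 1) / (nF - nC)
  nd - 1 = 1.8009 - 1 = 0.8009
  nF - nC = 1.82426 - 1.79173 = 0.03253
  Vd = 0.8009 / 0.03253 = 24.62

24.62


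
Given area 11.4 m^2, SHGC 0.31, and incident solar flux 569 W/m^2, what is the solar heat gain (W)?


Solar heat gain: Q = Area * SHGC * Irradiance
  Q = 11.4 * 0.31 * 569 = 2010.8 W

2010.8 W


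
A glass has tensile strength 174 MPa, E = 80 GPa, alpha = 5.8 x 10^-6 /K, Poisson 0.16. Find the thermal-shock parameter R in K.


Thermal shock resistance: R = sigma * (1 - nu) / (E * alpha)
  Numerator = 174 * (1 - 0.16) = 146.16
  Denominator = 80 * 1000 * (5.8 x 10^-6) = 0.464
  R = 146.16 / 0.464 = 315.0 K

315.0 K


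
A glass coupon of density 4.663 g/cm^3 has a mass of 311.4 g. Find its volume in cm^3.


Rearrange rho = m / V:
  V = m / rho
  V = 311.4 / 4.663 = 66.781 cm^3

66.781 cm^3


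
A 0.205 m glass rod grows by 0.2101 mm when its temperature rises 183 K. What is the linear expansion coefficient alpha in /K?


Rearrange dL = alpha * L0 * dT for alpha:
  alpha = dL / (L0 * dT)
  alpha = (0.2101 / 1000) / (0.205 * 183) = 0.0000056 /K = 5.6 x 10^-6 /K

5.6 x 10^-6 /K


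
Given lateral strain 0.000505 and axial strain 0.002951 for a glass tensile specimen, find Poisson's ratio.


Poisson's ratio: nu = lateral strain / axial strain
  nu = 0.000505 / 0.002951 = 0.1711

0.1711


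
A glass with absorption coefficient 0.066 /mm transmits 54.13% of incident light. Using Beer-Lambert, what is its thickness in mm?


Rearrange T = exp(-alpha * thickness):
  thickness = -ln(T) / alpha
  T = 54.13/100 = 0.5413
  ln(T) = -0.61378
  -ln(T) = 0.61378
  thickness = 0.61378 / 0.066 = 9.3 mm

9.3 mm


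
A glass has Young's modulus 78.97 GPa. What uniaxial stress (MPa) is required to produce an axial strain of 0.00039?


Rearrange E = sigma / epsilon:
  sigma = E * epsilon
  E (MPa) = 78.97 * 1000 = 78970
  sigma = 78970 * 0.00039 = 30.8 MPa

30.8 MPa


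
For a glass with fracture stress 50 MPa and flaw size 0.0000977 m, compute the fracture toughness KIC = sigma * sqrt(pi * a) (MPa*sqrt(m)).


Fracture toughness: KIC = sigma * sqrt(pi * a)
  pi * a = pi * 0.0000977 = 0.000306934
  sqrt(pi * a) = 0.01752
  KIC = 50 * 0.01752 = 0.876 MPa*sqrt(m)

0.876 MPa*sqrt(m)


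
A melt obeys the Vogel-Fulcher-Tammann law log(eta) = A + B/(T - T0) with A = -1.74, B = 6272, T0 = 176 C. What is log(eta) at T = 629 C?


VFT equation: log(eta) = A + B / (T - T0)
  T - T0 = 629 - 176 = 453
  B / (T - T0) = 6272 / 453 = 13.845
  log(eta) = -1.74 + 13.845 = 12.105

12.105


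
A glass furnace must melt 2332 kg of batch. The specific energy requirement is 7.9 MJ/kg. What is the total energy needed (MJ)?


Total energy = mass * specific energy
  E = 2332 * 7.9 = 18422.8 MJ

18422.8 MJ


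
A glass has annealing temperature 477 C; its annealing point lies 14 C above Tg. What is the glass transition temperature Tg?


Rearrange T_anneal = Tg + offset for Tg:
  Tg = T_anneal - offset = 477 - 14 = 463 C

463 C


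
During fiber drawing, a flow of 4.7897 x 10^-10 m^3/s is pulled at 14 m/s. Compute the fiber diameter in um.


Cross-sectional area from continuity:
  A = Q / v = 4.7897 x 10^-10 / 14 = 3.421214 x 10^-11 m^2
Diameter from circular cross-section:
  d = sqrt(4A / pi) * 10^6 (m -> um)
  d = sqrt(4 * 3.421214 x 10^-11 / pi) * 10^6 = 6.6 um

6.6 um


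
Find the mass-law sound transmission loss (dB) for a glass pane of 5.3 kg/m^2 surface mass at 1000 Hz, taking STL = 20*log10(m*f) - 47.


Mass law: STL = 20 * log10(m * f) - 47
  m * f = 5.3 * 1000 = 5300
  log10(5300) = 3.72428
  STL = 20 * 3.72428 - 47 = 74.4856 - 47 = 27.5 dB

27.5 dB


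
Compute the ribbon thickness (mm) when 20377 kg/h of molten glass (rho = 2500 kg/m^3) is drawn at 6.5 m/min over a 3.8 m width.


Ribbon cross-section from mass balance:
  Volume rate = throughput / density = 20377 / 2500 = 8.1508 m^3/h
  thickness = volume rate / (speed * 60 * width), i.e.
  thickness = throughput / (60 * speed * width * density) * 1000
  thickness = 20377 / (60 * 6.5 * 3.8 * 2500) * 1000 = 5.5 mm

5.5 mm


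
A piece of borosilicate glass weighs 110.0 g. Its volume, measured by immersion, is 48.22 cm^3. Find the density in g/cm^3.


Use the definition of density:
  rho = mass / volume
  rho = 110.0 / 48.22 = 2.281 g/cm^3

2.281 g/cm^3


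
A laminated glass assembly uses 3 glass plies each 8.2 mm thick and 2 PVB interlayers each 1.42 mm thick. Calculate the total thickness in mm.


Total thickness = glass contribution + PVB contribution
  Glass: 3 * 8.2 = 24.6 mm
  PVB: 2 * 1.42 = 2.84 mm
  Total = 24.6 + 2.84 = 27.44 mm

27.44 mm


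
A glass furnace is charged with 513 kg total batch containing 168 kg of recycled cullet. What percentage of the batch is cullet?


Cullet ratio = (cullet mass / total batch mass) * 100
  Ratio = 168 / 513 * 100 = 32.75%

32.75%


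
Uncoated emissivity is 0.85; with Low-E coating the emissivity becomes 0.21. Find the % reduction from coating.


Percentage reduction = (1 - coated/uncoated) * 100
  Ratio = 0.21 / 0.85 = 0.2471
  Reduction = (1 - 0.2471) * 100 = 75.3%

75.3%


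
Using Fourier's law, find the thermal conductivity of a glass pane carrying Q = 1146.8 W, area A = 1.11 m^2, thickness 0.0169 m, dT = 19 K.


Fourier's law rearranged: k = Q * t / (A * dT)
  Numerator = 1146.8 * 0.0169 = 19.38092
  Denominator = 1.11 * 19 = 21.09
  k = 19.38092 / 21.09 = 0.919 W/mK

0.919 W/mK


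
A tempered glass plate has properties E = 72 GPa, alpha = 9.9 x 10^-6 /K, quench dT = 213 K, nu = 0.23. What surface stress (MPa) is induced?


Tempering stress: sigma = E * alpha * dT / (1 - nu)
  E (MPa) = 72 * 1000 = 72000
  Numerator = 72000 * (9.9 x 10^-6) * 213 = 151.8264
  Denominator = 1 - 0.23 = 0.77
  sigma = 151.8264 / 0.77 = 197.2 MPa

197.2 MPa


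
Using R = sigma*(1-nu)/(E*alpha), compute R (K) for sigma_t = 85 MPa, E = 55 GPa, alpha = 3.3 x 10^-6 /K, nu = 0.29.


Thermal shock resistance: R = sigma * (1 - nu) / (E * alpha)
  Numerator = 85 * (1 - 0.29) = 60.35
  Denominator = 55 * 1000 * (3.3 x 10^-6) = 0.1815
  R = 60.35 / 0.1815 = 332.5 K

332.5 K


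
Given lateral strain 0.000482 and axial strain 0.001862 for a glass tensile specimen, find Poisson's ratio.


Poisson's ratio: nu = lateral strain / axial strain
  nu = 0.000482 / 0.001862 = 0.2589

0.2589


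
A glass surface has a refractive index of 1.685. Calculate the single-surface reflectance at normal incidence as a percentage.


Fresnel reflectance at normal incidence:
  R = ((n - 1)/(n + 1))^2
  (n - 1)/(n + 1) = (1.685 - 1)/(1.685 + 1) = 0.255121
  R = 0.255121^2 = 0.0650867
  R(%) = 0.0650867 * 100 = 6.509%

6.509%


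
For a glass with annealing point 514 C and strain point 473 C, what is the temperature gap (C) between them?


Gap = T_anneal - T_strain:
  gap = 514 - 473 = 41 C

41 C


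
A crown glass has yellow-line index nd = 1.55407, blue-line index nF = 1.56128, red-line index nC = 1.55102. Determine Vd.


Abbe number formula: Vd = (nd - 1) / (nF - nC)
  nd - 1 = 1.55407 - 1 = 0.55407
  nF - nC = 1.56128 - 1.55102 = 0.01026
  Vd = 0.55407 / 0.01026 = 54.0

54.0


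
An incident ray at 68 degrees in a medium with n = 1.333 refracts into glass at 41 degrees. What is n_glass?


Apply Snell's law: n1 * sin(theta1) = n2 * sin(theta2)
  n2 = n1 * sin(theta1) / sin(theta2)
  sin(68) = 0.927184
  sin(41) = 0.656059
  n2 = 1.333 * 0.927184 / 0.656059 = 1.8839

1.8839


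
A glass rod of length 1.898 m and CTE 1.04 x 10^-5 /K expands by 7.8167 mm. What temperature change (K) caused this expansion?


Rearrange dL = alpha * L0 * dT for dT:
  dT = dL / (alpha * L0)
  dL (m) = 7.8167 / 1000 = 0.0078167
  dT = 0.0078167 / ((1.04 x 10^-5) * 1.898) = 396.0 K

396.0 K


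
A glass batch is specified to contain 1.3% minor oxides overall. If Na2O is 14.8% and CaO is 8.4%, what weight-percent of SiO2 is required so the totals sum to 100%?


Known pieces sum to 100%:
  SiO2 = 100 - (others + Na2O + CaO)
  SiO2 = 100 - (1.3 + 14.8 + 8.4) = 75.5%

75.5%


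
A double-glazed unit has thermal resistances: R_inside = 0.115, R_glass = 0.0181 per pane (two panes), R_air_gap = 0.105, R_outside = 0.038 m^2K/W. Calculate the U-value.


Total thermal resistance (series):
  R_total = R_in + R_glass + R_air + R_glass + R_out
  R_total = 0.115 + 0.0181 + 0.105 + 0.0181 + 0.038 = 0.2942 m^2K/W
U-value = 1 / R_total = 1 / 0.2942 = 3.399 W/m^2K

3.399 W/m^2K


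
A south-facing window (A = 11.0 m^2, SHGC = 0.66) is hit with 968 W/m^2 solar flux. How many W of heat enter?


Solar heat gain: Q = Area * SHGC * Irradiance
  Q = 11.0 * 0.66 * 968 = 7027.7 W

7027.7 W


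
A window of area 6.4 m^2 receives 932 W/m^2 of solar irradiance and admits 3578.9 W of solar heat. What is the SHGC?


Rearrange Q = Area * SHGC * Irradiance:
  SHGC = Q / (Area * Irradiance)
  SHGC = 3578.9 / (6.4 * 932) = 0.6

0.6


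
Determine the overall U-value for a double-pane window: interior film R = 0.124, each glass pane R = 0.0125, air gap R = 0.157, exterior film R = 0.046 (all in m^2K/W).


Total thermal resistance (series):
  R_total = R_in + R_glass + R_air + R_glass + R_out
  R_total = 0.124 + 0.0125 + 0.157 + 0.0125 + 0.046 = 0.352 m^2K/W
U-value = 1 / R_total = 1 / 0.352 = 2.841 W/m^2K

2.841 W/m^2K


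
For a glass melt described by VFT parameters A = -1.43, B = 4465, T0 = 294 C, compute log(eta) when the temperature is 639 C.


VFT equation: log(eta) = A + B / (T - T0)
  T - T0 = 639 - 294 = 345
  B / (T - T0) = 4465 / 345 = 12.942
  log(eta) = -1.43 + 12.942 = 11.512

11.512


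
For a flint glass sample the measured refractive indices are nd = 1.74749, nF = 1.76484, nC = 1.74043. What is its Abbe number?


Abbe number formula: Vd = (nd - 1) / (nF - nC)
  nd - 1 = 1.74749 - 1 = 0.74749
  nF - nC = 1.76484 - 1.74043 = 0.02441
  Vd = 0.74749 / 0.02441 = 30.62

30.62


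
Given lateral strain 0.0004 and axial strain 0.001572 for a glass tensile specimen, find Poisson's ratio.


Poisson's ratio: nu = lateral strain / axial strain
  nu = 0.0004 / 0.001572 = 0.2545

0.2545


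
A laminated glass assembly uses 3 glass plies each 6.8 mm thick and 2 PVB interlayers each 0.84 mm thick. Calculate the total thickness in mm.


Total thickness = glass contribution + PVB contribution
  Glass: 3 * 6.8 = 20.4 mm
  PVB: 2 * 0.84 = 1.68 mm
  Total = 20.4 + 1.68 = 22.08 mm

22.08 mm


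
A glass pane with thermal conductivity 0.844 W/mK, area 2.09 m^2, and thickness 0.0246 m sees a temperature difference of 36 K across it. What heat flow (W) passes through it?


Fourier's law: Q = k * A * dT / t
  Q = 0.844 * 2.09 * 36 / 0.0246
  Q = 63.50256 / 0.0246 = 2581.4 W

2581.4 W


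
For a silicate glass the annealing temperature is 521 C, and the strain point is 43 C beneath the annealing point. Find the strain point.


Strain point = annealing point - difference:
  T_strain = 521 - 43 = 478 C

478 C


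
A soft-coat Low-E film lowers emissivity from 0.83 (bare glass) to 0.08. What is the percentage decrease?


Percentage reduction = (1 - coated/uncoated) * 100
  Ratio = 0.08 / 0.83 = 0.0964
  Reduction = (1 - 0.0964) * 100 = 90.4%

90.4%


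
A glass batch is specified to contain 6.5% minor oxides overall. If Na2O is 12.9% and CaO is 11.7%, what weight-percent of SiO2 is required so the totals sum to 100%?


Known pieces sum to 100%:
  SiO2 = 100 - (others + Na2O + CaO)
  SiO2 = 100 - (6.5 + 12.9 + 11.7) = 68.9%

68.9%


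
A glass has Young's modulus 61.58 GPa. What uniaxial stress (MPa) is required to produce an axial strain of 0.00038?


Rearrange E = sigma / epsilon:
  sigma = E * epsilon
  E (MPa) = 61.58 * 1000 = 61580
  sigma = 61580 * 0.00038 = 23.4 MPa

23.4 MPa


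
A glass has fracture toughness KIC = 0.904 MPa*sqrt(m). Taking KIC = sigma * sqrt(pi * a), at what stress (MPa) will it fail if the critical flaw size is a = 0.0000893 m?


Rearrange KIC = sigma * sqrt(pi * a):
  sigma = KIC / sqrt(pi * a)
  sqrt(pi * 0.0000893) = 0.016749
  sigma = 0.904 / 0.016749 = 53.97 MPa

53.97 MPa


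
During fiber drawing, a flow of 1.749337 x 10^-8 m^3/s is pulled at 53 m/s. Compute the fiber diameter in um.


Cross-sectional area from continuity:
  A = Q / v = 1.749337 x 10^-8 / 53 = 3.300636 x 10^-10 m^2
Diameter from circular cross-section:
  d = sqrt(4A / pi) * 10^6 (m -> um)
  d = sqrt(4 * 3.300636 x 10^-10 / pi) * 10^6 = 20.5 um

20.5 um


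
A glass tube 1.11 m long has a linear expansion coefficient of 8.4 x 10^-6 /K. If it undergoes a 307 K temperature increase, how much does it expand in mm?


Thermal expansion formula: dL = alpha * L0 * dT
  dL = (8.4 x 10^-6) * 1.11 * 307 = 0.00286247 m
Convert to mm: 0.00286247 * 1000 = 2.8625 mm

2.8625 mm


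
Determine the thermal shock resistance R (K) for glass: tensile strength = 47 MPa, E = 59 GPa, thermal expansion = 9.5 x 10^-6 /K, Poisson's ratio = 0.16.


Thermal shock resistance: R = sigma * (1 - nu) / (E * alpha)
  Numerator = 47 * (1 - 0.16) = 39.48
  Denominator = 59 * 1000 * (9.5 x 10^-6) = 0.5605
  R = 39.48 / 0.5605 = 70.4 K

70.4 K


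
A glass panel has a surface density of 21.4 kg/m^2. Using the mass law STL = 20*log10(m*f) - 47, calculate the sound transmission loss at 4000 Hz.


Mass law: STL = 20 * log10(m * f) - 47
  m * f = 21.4 * 4000 = 85600
  log10(85600) = 4.93247
  STL = 20 * 4.93247 - 47 = 98.6494 - 47 = 51.6 dB

51.6 dB


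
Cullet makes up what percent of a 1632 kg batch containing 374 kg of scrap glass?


Cullet ratio = (cullet mass / total batch mass) * 100
  Ratio = 374 / 1632 * 100 = 22.92%

22.92%


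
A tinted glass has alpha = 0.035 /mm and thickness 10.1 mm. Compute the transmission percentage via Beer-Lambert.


Beer-Lambert law: T = exp(-alpha * thickness)
  exponent = -0.035 * 10.1 = -0.3535
  T = exp(-0.3535) = 0.7022
  Percentage = 0.7022 * 100 = 70.22%

70.22%


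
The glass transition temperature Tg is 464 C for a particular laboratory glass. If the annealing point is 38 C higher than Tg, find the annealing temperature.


The annealing temperature is Tg plus the offset:
  T_anneal = 464 + 38 = 502 C

502 C


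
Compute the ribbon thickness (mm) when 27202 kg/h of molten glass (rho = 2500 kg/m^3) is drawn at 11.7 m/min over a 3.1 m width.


Ribbon cross-section from mass balance:
  Volume rate = throughput / density = 27202 / 2500 = 10.8808 m^3/h
  thickness = volume rate / (speed * 60 * width), i.e.
  thickness = throughput / (60 * speed * width * density) * 1000
  thickness = 27202 / (60 * 11.7 * 3.1 * 2500) * 1000 = 5.0 mm

5.0 mm


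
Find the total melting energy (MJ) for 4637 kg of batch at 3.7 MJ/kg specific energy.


Total energy = mass * specific energy
  E = 4637 * 3.7 = 17156.9 MJ

17156.9 MJ


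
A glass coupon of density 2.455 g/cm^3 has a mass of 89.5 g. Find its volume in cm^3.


Rearrange rho = m / V:
  V = m / rho
  V = 89.5 / 2.455 = 36.456 cm^3

36.456 cm^3


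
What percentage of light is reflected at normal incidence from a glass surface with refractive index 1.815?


Fresnel reflectance at normal incidence:
  R = ((n - 1)/(n + 1))^2
  (n - 1)/(n + 1) = (1.815 - 1)/(1.815 + 1) = 0.28952
  R = 0.28952^2 = 0.0838218
  R(%) = 0.0838218 * 100 = 8.382%

8.382%


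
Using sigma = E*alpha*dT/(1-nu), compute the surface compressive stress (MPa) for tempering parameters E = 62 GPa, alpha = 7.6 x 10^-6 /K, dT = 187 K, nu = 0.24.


Tempering stress: sigma = E * alpha * dT / (1 - nu)
  E (MPa) = 62 * 1000 = 62000
  Numerator = 62000 * (7.6 x 10^-6) * 187 = 88.1144
  Denominator = 1 - 0.24 = 0.76
  sigma = 88.1144 / 0.76 = 115.9 MPa

115.9 MPa


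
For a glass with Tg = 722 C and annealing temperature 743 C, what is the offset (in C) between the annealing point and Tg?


Offset = T_anneal - Tg:
  offset = 743 - 722 = 21 C

21 C


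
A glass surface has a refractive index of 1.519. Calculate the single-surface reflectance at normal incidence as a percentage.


Fresnel reflectance at normal incidence:
  R = ((n - 1)/(n + 1))^2
  (n - 1)/(n + 1) = (1.519 - 1)/(1.519 + 1) = 0.206034
  R = 0.206034^2 = 0.04245
  R(%) = 0.04245 * 100 = 4.245%

4.245%


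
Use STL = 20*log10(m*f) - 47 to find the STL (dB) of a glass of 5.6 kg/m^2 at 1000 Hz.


Mass law: STL = 20 * log10(m * f) - 47
  m * f = 5.6 * 1000 = 5600
  log10(5600) = 3.74819
  STL = 20 * 3.74819 - 47 = 74.9638 - 47 = 28.0 dB

28.0 dB


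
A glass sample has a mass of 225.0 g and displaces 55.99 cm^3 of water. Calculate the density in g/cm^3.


Use the definition of density:
  rho = mass / volume
  rho = 225.0 / 55.99 = 4.019 g/cm^3

4.019 g/cm^3


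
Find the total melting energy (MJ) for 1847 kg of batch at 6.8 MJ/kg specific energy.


Total energy = mass * specific energy
  E = 1847 * 6.8 = 12559.6 MJ

12559.6 MJ


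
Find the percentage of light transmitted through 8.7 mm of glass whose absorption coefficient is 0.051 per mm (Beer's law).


Beer-Lambert law: T = exp(-alpha * thickness)
  exponent = -0.051 * 8.7 = -0.4437
  T = exp(-0.4437) = 0.6417
  Percentage = 0.6417 * 100 = 64.17%

64.17%


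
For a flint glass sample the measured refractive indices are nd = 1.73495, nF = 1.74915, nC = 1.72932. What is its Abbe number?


Abbe number formula: Vd = (nd - 1) / (nF - nC)
  nd - 1 = 1.73495 - 1 = 0.73495
  nF - nC = 1.74915 - 1.72932 = 0.01983
  Vd = 0.73495 / 0.01983 = 37.06

37.06


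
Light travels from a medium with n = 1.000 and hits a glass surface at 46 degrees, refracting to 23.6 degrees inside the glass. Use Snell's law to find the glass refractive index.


Apply Snell's law: n1 * sin(theta1) = n2 * sin(theta2)
  n2 = n1 * sin(theta1) / sin(theta2)
  sin(46) = 0.71934
  sin(23.6) = 0.400349
  n2 = 1.000 * 0.71934 / 0.400349 = 1.7968

1.7968


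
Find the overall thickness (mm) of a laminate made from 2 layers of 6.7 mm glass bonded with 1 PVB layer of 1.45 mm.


Total thickness = glass contribution + PVB contribution
  Glass: 2 * 6.7 = 13.4 mm
  PVB: 1 * 1.45 = 1.45 mm
  Total = 13.4 + 1.45 = 14.85 mm

14.85 mm


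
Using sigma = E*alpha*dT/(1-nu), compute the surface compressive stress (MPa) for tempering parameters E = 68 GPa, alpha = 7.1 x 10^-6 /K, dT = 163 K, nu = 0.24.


Tempering stress: sigma = E * alpha * dT / (1 - nu)
  E (MPa) = 68 * 1000 = 68000
  Numerator = 68000 * (7.1 x 10^-6) * 163 = 78.6964
  Denominator = 1 - 0.24 = 0.76
  sigma = 78.6964 / 0.76 = 103.5 MPa

103.5 MPa


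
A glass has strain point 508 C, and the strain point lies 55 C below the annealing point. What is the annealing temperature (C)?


T_anneal = T_strain + gap:
  T_anneal = 508 + 55 = 563 C

563 C


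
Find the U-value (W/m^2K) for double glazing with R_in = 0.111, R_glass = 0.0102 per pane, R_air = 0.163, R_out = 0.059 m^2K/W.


Total thermal resistance (series):
  R_total = R_in + R_glass + R_air + R_glass + R_out
  R_total = 0.111 + 0.0102 + 0.163 + 0.0102 + 0.059 = 0.3534 m^2K/W
U-value = 1 / R_total = 1 / 0.3534 = 2.83 W/m^2K

2.83 W/m^2K


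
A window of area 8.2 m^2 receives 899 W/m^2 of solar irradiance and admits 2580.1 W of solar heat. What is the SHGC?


Rearrange Q = Area * SHGC * Irradiance:
  SHGC = Q / (Area * Irradiance)
  SHGC = 2580.1 / (8.2 * 899) = 0.35

0.35


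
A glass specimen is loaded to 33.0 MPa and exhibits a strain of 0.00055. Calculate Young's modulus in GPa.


Young's modulus: E = stress / strain
  E = 33.0 MPa / 0.00055 = 60000 MPa
Convert to GPa: 60000 / 1000 = 60.0 GPa

60.0 GPa


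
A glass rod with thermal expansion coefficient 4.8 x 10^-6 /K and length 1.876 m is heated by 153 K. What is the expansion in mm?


Thermal expansion formula: dL = alpha * L0 * dT
  dL = (4.8 x 10^-6) * 1.876 * 153 = 0.00137773 m
Convert to mm: 0.00137773 * 1000 = 1.3777 mm

1.3777 mm


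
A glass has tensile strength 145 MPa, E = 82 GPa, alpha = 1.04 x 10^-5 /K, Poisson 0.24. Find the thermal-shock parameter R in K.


Thermal shock resistance: R = sigma * (1 - nu) / (E * alpha)
  Numerator = 145 * (1 - 0.24) = 110.2
  Denominator = 82 * 1000 * (1.04 x 10^-5) = 0.8528
  R = 110.2 / 0.8528 = 129.2 K

129.2 K


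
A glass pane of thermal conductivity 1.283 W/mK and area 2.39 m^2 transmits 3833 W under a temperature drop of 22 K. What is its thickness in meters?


Fourier's law: t = k * A * dT / Q
  t = 1.283 * 2.39 * 22 / 3833
  t = 67.46014 / 3833 = 0.0176 m

0.0176 m


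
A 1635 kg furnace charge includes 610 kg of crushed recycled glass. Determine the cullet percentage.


Cullet ratio = (cullet mass / total batch mass) * 100
  Ratio = 610 / 1635 * 100 = 37.31%

37.31%


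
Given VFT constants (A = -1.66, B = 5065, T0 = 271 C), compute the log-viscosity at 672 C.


VFT equation: log(eta) = A + B / (T - T0)
  T - T0 = 672 - 271 = 401
  B / (T - T0) = 5065 / 401 = 12.631
  log(eta) = -1.66 + 12.631 = 10.971

10.971


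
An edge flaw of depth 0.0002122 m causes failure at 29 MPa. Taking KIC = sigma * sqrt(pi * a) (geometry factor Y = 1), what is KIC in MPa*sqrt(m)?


Fracture toughness: KIC = sigma * sqrt(pi * a)
  pi * a = pi * 0.0002122 = 0.000666646
  sqrt(pi * a) = 0.025819
  KIC = 29 * 0.025819 = 0.749 MPa*sqrt(m)

0.749 MPa*sqrt(m)


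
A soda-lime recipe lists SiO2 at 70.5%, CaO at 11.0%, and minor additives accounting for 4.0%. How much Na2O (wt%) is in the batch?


Pieces sum to 100%:
  Na2O = 100 - (SiO2 + CaO + others)
  Na2O = 100 - (70.5 + 11.0 + 4.0) = 14.5%

14.5%


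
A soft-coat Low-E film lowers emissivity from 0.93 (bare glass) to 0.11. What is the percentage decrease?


Percentage reduction = (1 - coated/uncoated) * 100
  Ratio = 0.11 / 0.93 = 0.1183
  Reduction = (1 - 0.1183) * 100 = 88.2%

88.2%


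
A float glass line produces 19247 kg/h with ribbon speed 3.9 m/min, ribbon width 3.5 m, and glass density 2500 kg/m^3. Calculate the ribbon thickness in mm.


Ribbon cross-section from mass balance:
  Volume rate = throughput / density = 19247 / 2500 = 7.6988 m^3/h
  thickness = volume rate / (speed * 60 * width), i.e.
  thickness = throughput / (60 * speed * width * density) * 1000
  thickness = 19247 / (60 * 3.9 * 3.5 * 2500) * 1000 = 9.4 mm

9.4 mm


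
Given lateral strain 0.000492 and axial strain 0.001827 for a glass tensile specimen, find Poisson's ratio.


Poisson's ratio: nu = lateral strain / axial strain
  nu = 0.000492 / 0.001827 = 0.2693

0.2693


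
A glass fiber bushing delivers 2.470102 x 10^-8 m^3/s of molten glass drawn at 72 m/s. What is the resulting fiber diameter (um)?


Cross-sectional area from continuity:
  A = Q / v = 2.470102 x 10^-8 / 72 = 3.430697 x 10^-10 m^2
Diameter from circular cross-section:
  d = sqrt(4A / pi) * 10^6 (m -> um)
  d = sqrt(4 * 3.430697 x 10^-10 / pi) * 10^6 = 20.9 um

20.9 um


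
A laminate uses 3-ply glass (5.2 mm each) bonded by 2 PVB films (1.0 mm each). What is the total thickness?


Total thickness = glass contribution + PVB contribution
  Glass: 3 * 5.2 = 15.6 mm
  PVB: 2 * 1.0 = 2.0 mm
  Total = 15.6 + 2.0 = 17.6 mm

17.6 mm


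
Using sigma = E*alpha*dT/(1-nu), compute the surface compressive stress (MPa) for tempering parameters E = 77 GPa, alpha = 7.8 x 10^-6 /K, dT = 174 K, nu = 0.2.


Tempering stress: sigma = E * alpha * dT / (1 - nu)
  E (MPa) = 77 * 1000 = 77000
  Numerator = 77000 * (7.8 x 10^-6) * 174 = 104.5044
  Denominator = 1 - 0.2 = 0.8
  sigma = 104.5044 / 0.8 = 130.6 MPa

130.6 MPa


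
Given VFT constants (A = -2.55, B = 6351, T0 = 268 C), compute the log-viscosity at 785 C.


VFT equation: log(eta) = A + B / (T - T0)
  T - T0 = 785 - 268 = 517
  B / (T - T0) = 6351 / 517 = 12.284
  log(eta) = -2.55 + 12.284 = 9.734

9.734


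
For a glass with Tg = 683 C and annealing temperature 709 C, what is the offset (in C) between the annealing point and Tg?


Offset = T_anneal - Tg:
  offset = 709 - 683 = 26 C

26 C


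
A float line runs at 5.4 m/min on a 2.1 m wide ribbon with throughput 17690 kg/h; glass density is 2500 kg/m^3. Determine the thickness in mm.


Ribbon cross-section from mass balance:
  Volume rate = throughput / density = 17690 / 2500 = 7.076 m^3/h
  thickness = volume rate / (speed * 60 * width), i.e.
  thickness = throughput / (60 * speed * width * density) * 1000
  thickness = 17690 / (60 * 5.4 * 2.1 * 2500) * 1000 = 10.4 mm

10.4 mm


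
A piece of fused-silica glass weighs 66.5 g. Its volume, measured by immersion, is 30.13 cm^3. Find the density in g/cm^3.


Use the definition of density:
  rho = mass / volume
  rho = 66.5 / 30.13 = 2.207 g/cm^3

2.207 g/cm^3


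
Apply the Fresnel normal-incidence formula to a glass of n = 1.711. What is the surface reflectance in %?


Fresnel reflectance at normal incidence:
  R = ((n - 1)/(n + 1))^2
  (n - 1)/(n + 1) = (1.711 - 1)/(1.711 + 1) = 0.262265
  R = 0.262265^2 = 0.0687829
  R(%) = 0.0687829 * 100 = 6.878%

6.878%


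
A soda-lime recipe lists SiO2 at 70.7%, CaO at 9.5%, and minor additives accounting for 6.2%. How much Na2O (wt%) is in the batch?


Pieces sum to 100%:
  Na2O = 100 - (SiO2 + CaO + others)
  Na2O = 100 - (70.7 + 9.5 + 6.2) = 13.6%

13.6%


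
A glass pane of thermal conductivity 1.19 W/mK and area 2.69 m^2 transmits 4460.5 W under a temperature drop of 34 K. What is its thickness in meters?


Fourier's law: t = k * A * dT / Q
  t = 1.19 * 2.69 * 34 / 4460.5
  t = 108.8374 / 4460.5 = 0.0244 m

0.0244 m


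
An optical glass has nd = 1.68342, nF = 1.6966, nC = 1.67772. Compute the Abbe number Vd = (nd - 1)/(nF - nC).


Abbe number formula: Vd = (nd - 1) / (nF - nC)
  nd - 1 = 1.68342 - 1 = 0.68342
  nF - nC = 1.6966 - 1.67772 = 0.01888
  Vd = 0.68342 / 0.01888 = 36.2

36.2


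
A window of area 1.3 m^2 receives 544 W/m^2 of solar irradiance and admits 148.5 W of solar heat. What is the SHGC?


Rearrange Q = Area * SHGC * Irradiance:
  SHGC = Q / (Area * Irradiance)
  SHGC = 148.5 / (1.3 * 544) = 0.21

0.21


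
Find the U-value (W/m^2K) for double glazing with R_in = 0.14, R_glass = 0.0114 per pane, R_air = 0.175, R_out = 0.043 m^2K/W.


Total thermal resistance (series):
  R_total = R_in + R_glass + R_air + R_glass + R_out
  R_total = 0.14 + 0.0114 + 0.175 + 0.0114 + 0.043 = 0.3808 m^2K/W
U-value = 1 / R_total = 1 / 0.3808 = 2.626 W/m^2K

2.626 W/m^2K


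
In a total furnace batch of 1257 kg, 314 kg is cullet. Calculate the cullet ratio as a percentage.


Cullet ratio = (cullet mass / total batch mass) * 100
  Ratio = 314 / 1257 * 100 = 24.98%

24.98%


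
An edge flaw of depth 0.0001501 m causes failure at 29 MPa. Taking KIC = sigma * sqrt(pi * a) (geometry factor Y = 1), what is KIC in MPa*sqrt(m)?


Fracture toughness: KIC = sigma * sqrt(pi * a)
  pi * a = pi * 0.0001501 = 0.000471553
  sqrt(pi * a) = 0.021715
  KIC = 29 * 0.021715 = 0.63 MPa*sqrt(m)

0.63 MPa*sqrt(m)


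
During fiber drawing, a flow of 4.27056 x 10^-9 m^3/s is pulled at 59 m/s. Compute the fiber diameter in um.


Cross-sectional area from continuity:
  A = Q / v = 4.27056 x 10^-9 / 59 = 7.238237 x 10^-11 m^2
Diameter from circular cross-section:
  d = sqrt(4A / pi) * 10^6 (m -> um)
  d = sqrt(4 * 7.238237 x 10^-11 / pi) * 10^6 = 9.6 um

9.6 um


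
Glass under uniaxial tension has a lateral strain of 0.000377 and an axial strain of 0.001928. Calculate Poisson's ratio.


Poisson's ratio: nu = lateral strain / axial strain
  nu = 0.000377 / 0.001928 = 0.1955

0.1955


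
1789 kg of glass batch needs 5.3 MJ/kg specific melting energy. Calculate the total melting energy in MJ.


Total energy = mass * specific energy
  E = 1789 * 5.3 = 9481.7 MJ

9481.7 MJ


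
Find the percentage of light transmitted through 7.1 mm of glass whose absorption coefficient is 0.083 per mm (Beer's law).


Beer-Lambert law: T = exp(-alpha * thickness)
  exponent = -0.083 * 7.1 = -0.5893
  T = exp(-0.5893) = 0.5547
  Percentage = 0.5547 * 100 = 55.47%

55.47%


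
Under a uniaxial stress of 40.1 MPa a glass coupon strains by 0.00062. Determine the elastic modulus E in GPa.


Young's modulus: E = stress / strain
  E = 40.1 MPa / 0.00062 = 64677.42 MPa
Convert to GPa: 64677.42 / 1000 = 64.68 GPa

64.68 GPa
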